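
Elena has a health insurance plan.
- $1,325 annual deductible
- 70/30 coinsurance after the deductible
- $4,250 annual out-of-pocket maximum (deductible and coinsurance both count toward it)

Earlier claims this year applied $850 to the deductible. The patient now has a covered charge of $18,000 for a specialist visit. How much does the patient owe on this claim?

$3,400

$850 of the $1,325 deductible is already met, leaving $475.
After the $475 deductible portion, $18,000 − $475 = $17,525 is subject to coinsurance.
30% of $17,525 = $5,257.50 falls to the patient.
Patient responsibility before any cap: $475 + $5,257.50 = $5,732.50.
Year-to-date out-of-pocket would reach $850 + $5,732.50 = $6,582.50, above the $4,250 maximum, so the patient pays only $4,250 − $850 = $3,400.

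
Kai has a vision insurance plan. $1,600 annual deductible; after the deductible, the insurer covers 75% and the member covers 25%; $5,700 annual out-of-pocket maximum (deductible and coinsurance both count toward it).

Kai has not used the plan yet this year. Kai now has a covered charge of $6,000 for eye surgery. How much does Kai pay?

$2,700

Deductible not yet touched, so the first $1,600 of the bill goes to the deductible.
After the $1,600 deductible portion, $6,000 − $1,600 = $4,400 is subject to coinsurance.
Coinsurance: $4,400 × 25% = $1,100.
That puts the member's cost at $1,600 + $1,100 = $2,700 before any cap.
Year-to-date out-of-pocket becomes $0 + $2,700 = $2,700, still under the $5,700 maximum, so no cap applies.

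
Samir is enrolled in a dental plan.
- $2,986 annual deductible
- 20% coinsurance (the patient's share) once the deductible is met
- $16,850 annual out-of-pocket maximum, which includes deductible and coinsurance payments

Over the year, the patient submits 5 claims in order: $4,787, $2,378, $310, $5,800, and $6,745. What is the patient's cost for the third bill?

Claim 1 — $4,787: $2,986 to deductible, leaving $1,801; 20% of $1,801 = $360.20. Patient pays $3,346.20; OOP now $3,346.20.
Claim 2 — $2,378: deductible already satisfied, so patient's share is 20% × $2,378 = $475.60. Cost to patient: $475.60. OOP to date $3,821.80.
Claim 3 — $310: deductible met; 20% of $310 = $62. Cost to patient: $62. OOP to date $3,883.80.

$62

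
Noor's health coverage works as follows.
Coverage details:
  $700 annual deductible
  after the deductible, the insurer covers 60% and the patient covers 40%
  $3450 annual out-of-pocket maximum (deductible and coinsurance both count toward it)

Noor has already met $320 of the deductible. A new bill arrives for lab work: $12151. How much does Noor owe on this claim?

$3130

Deductible still to meet: $700 − $320 = $380.
After the $380 deductible portion, $12151 − $380 = $11771 is subject to coinsurance.
40% of $11771 = $4708.40 falls to the patient.
That puts the patient's cost at $380 + $4708.40 = $5088.40 before any cap.
That would bring total out-of-pocket to $5408.40, past the $3450 cap. The patient is capped at $3450 − $320 = $3130 on this claim.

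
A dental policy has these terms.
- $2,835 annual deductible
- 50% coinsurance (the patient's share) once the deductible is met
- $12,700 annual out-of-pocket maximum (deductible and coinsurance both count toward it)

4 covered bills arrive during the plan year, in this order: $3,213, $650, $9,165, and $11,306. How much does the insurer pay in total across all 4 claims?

$11,634

Claim 1 ($3,213): $2,835 to deductible, leaving $378; 50% of $378 = $189. Cost to patient: $3,024. OOP to date $3,024. Insurer: $3,213 − $3,024 = $189.
Claim 2 ($650): deductible already satisfied, so patient's share is 50% × $650 = $325. Cost to patient: $325. OOP to date $3,349. Plan pays $650 − $325 = $325.
Claim 3 ($9,165): deductible met; 50% of $9,165 = $4,582.50. Patient pays $4,582.50; OOP now $7,931.50. Insurer: $9,165 − $4,582.50 = $4,582.50.
Claim 4 ($11,306): deductible met; 50% of $11,306 = $5,653. OOP would hit $13,584.50 > $12,700, so the cap limits the patient to $12,700 − $7,931.50 = $4,768.50. Insurer: $11,306 − $4,768.50 = $6,537.50.
Insurer total = bills − patient's total = $24,334 − $12,700 = $11,634.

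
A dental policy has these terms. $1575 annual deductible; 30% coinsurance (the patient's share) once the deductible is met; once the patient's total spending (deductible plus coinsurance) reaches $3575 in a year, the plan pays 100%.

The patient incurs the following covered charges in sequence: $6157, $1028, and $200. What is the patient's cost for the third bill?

#1 ($6157): $1575 finishes the deductible; $4582 goes to coinsurance; coinsurance $4582 × 30% = $1374.60. Patient pays $2949.60; OOP now $2949.60.
#2 ($1028): deductible met; 30% of $1028 = $308.40. Patient owes $308.40 (running OOP $3258).
#3 ($200): deductible already satisfied, so patient's share is 30% × $200 = $60. Patient owes $60 (running OOP $3318).

$60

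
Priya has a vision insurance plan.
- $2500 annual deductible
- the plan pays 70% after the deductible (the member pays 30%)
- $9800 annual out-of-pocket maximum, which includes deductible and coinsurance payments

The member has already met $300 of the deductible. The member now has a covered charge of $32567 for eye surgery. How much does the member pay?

$9500

Deductible still to meet: $2500 − $300 = $2200.
That leaves $32567 − $2200 = $30367 for coinsurance.
Coinsurance: $30367 × 30% = $9110.10.
That puts the member's cost at $2200 + $9110.10 = $11310.10 before any cap.
That would bring total out-of-pocket to $11610.10, past the $9800 cap. The member is capped at $9800 − $300 = $9500 on this claim.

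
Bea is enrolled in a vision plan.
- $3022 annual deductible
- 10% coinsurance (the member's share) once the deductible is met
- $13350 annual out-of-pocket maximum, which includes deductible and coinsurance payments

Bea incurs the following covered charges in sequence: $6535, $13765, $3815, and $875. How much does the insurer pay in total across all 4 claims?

$19771.20

Claim 1 — $6535: $3022 to deductible, leaving $3513; 10% of $3513 = $351.30. Cost to member: $3373.30. OOP to date $3373.30. Insurer: $6535 − $3373.30 = $3161.70.
Claim 2 — $13765: 10% coinsurance on $13765 = $1376.50. Member owes $1376.50 (running OOP $4749.80). Plan pays $13765 − $1376.50 = $12388.50.
Claim 3 — $3815: deductible met; 10% of $3815 = $381.50. Member pays $381.50; OOP now $5131.30. Insurer: $3815 − $381.50 = $3433.50.
Claim 4 — $875: 10% coinsurance on $875 = $87.50. Member pays $87.50; OOP now $5218.80. Insurer: $875 − $87.50 = $787.50.
Insurer total = bills − member's total = $24990 − $5218.80 = $19771.20.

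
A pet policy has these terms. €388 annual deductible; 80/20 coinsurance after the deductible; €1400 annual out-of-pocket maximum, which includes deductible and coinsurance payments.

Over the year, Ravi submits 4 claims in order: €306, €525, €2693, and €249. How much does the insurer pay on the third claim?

Claim 1 (€306): fully absorbed by the deductible. Owner owes €306 (running OOP €306). Insurer: €306 − €306 = €0.
Claim 2 (€525): €82 to deductible, leaving €443; 20% of €443 = €88.60. Owner owes €170.60 (running OOP €476.60). Plan pays €525 − €170.60 = €354.40.
Claim 3 (€2693): deductible already satisfied, so owner's share is 20% × €2693 = €538.60. Owner owes €538.60 (running OOP €1015.20). Plan pays €2693 − €538.60 = €2154.40.

€2154.40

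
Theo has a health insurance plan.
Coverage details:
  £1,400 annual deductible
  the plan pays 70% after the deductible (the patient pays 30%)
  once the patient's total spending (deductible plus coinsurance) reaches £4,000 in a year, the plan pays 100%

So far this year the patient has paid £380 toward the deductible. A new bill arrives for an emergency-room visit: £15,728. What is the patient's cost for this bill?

Deductible still to meet: £1,400 − £380 = £1,020.
That leaves £15,728 − £1,020 = £14,708 for coinsurance.
Patient's 30% share of £14,708 is £4,412.40.
Patient responsibility before any cap: £1,020 + £4,412.40 = £5,432.40.
Year-to-date out-of-pocket would reach £380 + £5,432.40 = £5,812.40, above the £4,000 maximum, so the patient pays only £4,000 − £380 = £3,620.

£3,620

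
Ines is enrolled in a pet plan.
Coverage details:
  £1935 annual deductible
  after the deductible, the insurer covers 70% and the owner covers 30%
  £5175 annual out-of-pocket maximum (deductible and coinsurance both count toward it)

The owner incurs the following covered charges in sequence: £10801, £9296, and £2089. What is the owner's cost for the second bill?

#1 (£10801): £1935 finishes the deductible; £8866 goes to coinsurance; owner's 30% is £2659.80. Cost to owner: £4594.80. OOP to date £4594.80.
#2 (£9296): deductible met; 30% of £9296 = £2788.80. Adding that to £4594.80 gives £7383.60, past the £5175 cap; owner pays only £5175 − £4594.80 = £580.20.

£580.20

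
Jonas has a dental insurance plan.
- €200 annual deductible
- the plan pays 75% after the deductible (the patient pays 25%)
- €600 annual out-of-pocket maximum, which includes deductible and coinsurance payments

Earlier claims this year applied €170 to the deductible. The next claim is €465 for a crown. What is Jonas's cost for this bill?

Deductible still to meet: €200 − €170 = €30.
That leaves €465 − €30 = €435 for coinsurance.
Patient's 25% share of €435 is €108.75.
That puts the patient's cost at €30 + €108.75 = €138.75 before any cap.
Year-to-date out-of-pocket becomes €170 + €138.75 = €308.75, still under the €600 maximum, so no cap applies.

€138.75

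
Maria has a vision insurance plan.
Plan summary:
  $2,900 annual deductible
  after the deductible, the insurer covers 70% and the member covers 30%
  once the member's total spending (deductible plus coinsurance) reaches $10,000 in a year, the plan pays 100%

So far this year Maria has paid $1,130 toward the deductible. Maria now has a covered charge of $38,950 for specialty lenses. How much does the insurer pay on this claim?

$1,130 of the $2,900 deductible is already met, leaving $1,770.
After the $1,770 deductible portion, $38,950 − $1,770 = $37,180 is subject to coinsurance.
Member's 30% share of $37,180 is $11,154.
So the member owes $1,770 + $11,154 = $12,924 before any cap.
That would bring total out-of-pocket to $14,054, past the $10,000 cap. The member is capped at $10,000 − $1,130 = $8,870 on this claim.
Insurer pays the balance: $38,950 − $8,870 = $30,080.

$30,080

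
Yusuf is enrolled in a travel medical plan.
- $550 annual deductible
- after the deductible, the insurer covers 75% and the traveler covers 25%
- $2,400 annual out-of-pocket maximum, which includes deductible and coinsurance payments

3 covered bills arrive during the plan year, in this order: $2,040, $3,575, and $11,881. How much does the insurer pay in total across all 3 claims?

$15,096

Claim 1 — $2,040: $550 finishes the deductible; $1,490 goes to coinsurance; 25% of $1,490 = $372.50. Cost to traveler: $922.50. OOP to date $922.50. Plan pays $2,040 − $922.50 = $1,117.50.
Claim 2 — $3,575: deductible met; 25% of $3,575 = $893.75. Cost to traveler: $893.75. OOP to date $1,816.25. Insurer: $3,575 − $893.75 = $2,681.25.
Claim 3 — $11,881: 25% coinsurance on $11,881 = $2,970.25. Adding that to $1,816.25 gives $4,786.50, past the $2,400 cap; traveler pays only $2,400 − $1,816.25 = $583.75. Plan pays $11,881 − $583.75 = $11,297.25.
Insurer total: $1,117.50 + $2,681.25 + $11,297.25 = $15,096.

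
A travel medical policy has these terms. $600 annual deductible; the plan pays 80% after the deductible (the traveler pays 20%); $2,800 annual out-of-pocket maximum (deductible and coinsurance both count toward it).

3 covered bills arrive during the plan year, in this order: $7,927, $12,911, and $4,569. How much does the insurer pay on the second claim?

#1 ($7,927): $600 to deductible, leaving $7,327; 20% of $7,327 = $1,465.40. Traveler owes $2,065.40 (running OOP $2,065.40). Plan pays $7,927 − $2,065.40 = $5,861.60.
#2 ($12,911): deductible already satisfied, so traveler's share is 20% × $12,911 = $2,582.20. That would push OOP to $4,647.60, over the $2,800 cap, so traveler pays $2,800 − $2,065.40 = $734.60. Insurer: $12,911 − $734.60 = $12,176.40.

$12,176.40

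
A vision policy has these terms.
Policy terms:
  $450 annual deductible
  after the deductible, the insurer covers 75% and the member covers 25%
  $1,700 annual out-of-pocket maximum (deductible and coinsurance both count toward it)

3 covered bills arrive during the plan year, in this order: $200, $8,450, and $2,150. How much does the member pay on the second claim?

$1,500

#1 ($200): entire amount goes to the deductible. Member pays $200; OOP now $200.
#2 ($8,450): deductible takes $250, $8,200 remains; coinsurance $8,200 × 25% = $2,050. Deductible plus coinsurance: $250 + $2,050 = $2,300. OOP would hit $2,500 > $1,700, so the cap limits the member to $1,700 − $200 = $1,500.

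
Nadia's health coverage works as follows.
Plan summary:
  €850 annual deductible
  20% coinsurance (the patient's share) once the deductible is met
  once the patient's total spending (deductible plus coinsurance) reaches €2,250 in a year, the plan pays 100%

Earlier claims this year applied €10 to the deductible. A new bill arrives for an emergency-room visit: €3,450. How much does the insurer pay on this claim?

€2,088

Deductible still to meet: €850 − €10 = €840.
That leaves €3,450 − €840 = €2,610 for coinsurance.
20% of €2,610 = €522 falls to the patient.
So the patient owes €840 + €522 = €1,362 before any cap.
Year-to-date out-of-pocket becomes €10 + €1,362 = €1,372, still under the €2,250 maximum, so no cap applies.
Insurer pays the balance: €3,450 − €1,362 = €2,088.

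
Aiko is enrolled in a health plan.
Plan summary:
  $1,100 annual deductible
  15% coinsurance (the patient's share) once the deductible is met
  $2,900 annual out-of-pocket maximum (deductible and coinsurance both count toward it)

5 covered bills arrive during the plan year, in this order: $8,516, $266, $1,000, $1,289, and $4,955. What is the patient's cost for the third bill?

Bill 1, $8,516: deductible takes $1,100, $7,416 remains; 15% of $7,416 = $1,112.40. Patient owes $2,212.40 (running OOP $2,212.40).
Bill 2, $266: deductible already satisfied, so patient's share is 15% × $266 = $39.90. Patient pays $39.90; OOP now $2,252.30.
Bill 3, $1,000: deductible met; 15% of $1,000 = $150. Cost to patient: $150. OOP to date $2,402.30.

$150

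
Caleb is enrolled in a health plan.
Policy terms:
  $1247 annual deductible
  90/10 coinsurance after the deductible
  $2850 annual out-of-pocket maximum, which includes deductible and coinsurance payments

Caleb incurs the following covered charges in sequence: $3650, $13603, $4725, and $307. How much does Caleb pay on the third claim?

Claim 1 — $3650: $1247 to deductible, leaving $2403; patient's 10% is $240.30. Cost to patient: $1487.30. OOP to date $1487.30.
Claim 2 — $13603: deductible already satisfied, so patient's share is 10% × $13603 = $1360.30. Patient pays $1360.30; OOP now $2847.60.
Claim 3 — $4725: 10% coinsurance on $4725 = $472.50. That would push OOP to $3320.10, over the $2850 cap, so patient pays $2850 − $2847.60 = $2.40.

$2.40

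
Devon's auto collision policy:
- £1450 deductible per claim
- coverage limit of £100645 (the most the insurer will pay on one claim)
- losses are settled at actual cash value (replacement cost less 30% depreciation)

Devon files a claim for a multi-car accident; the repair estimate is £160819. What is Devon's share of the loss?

Actual cash value after 30% depreciation: £160819 × 70% = £112573.30.
After the deductible, £112573.30 − £1450 = £111123.30 remains.
Since £111123.30 > £100645, the payout is capped at £100645.
Out of pocket: £160819 − £100645 = £60174.

£60174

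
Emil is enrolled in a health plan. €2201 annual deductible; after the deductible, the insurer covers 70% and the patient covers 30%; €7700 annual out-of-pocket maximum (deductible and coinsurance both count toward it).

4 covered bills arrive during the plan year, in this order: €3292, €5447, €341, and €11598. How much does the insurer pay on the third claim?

€238.70

Bill 1, €3292: €2201 to deductible, leaving €1091; patient's 30% is €327.30. Patient owes €2528.30 (running OOP €2528.30). Insurer: €3292 − €2528.30 = €763.70.
Bill 2, €5447: deductible already satisfied, so patient's share is 30% × €5447 = €1634.10. Patient pays €1634.10; OOP now €4162.40. Plan pays €5447 − €1634.10 = €3812.90.
Bill 3, €341: deductible met; 30% of €341 = €102.30. Cost to patient: €102.30. OOP to date €4264.70. Insurer: €341 − €102.30 = €238.70.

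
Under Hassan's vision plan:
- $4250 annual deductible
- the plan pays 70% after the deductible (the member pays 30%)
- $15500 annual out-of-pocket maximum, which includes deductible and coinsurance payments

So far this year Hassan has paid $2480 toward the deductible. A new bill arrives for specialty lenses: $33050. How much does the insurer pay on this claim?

$21896

$2480 of the $4250 deductible is already met, leaving $1770.
The remaining $31280 (= $33050 − $1770) moves to coinsurance.
Coinsurance: $31280 × 30% = $9384.
So the member owes $1770 + $9384 = $11154 before any cap.
Cumulative spending $2480 + $11154 = $13634 stays under the $15500 maximum.
The plan picks up $33050 − $11154 = $21896.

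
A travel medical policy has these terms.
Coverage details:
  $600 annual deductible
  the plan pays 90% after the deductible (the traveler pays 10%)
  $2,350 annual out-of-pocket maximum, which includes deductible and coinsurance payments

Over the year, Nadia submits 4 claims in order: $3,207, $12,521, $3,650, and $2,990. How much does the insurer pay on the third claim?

$3,412.80

Bill 1, $3,207: $600 to deductible, leaving $2,607; coinsurance $2,607 × 10% = $260.70. Traveler pays $860.70; OOP now $860.70. Insurer: $3,207 − $860.70 = $2,346.30.
Bill 2, $12,521: deductible already satisfied, so traveler's share is 10% × $12,521 = $1,252.10. Traveler pays $1,252.10; OOP now $2,112.80. Plan pays $12,521 − $1,252.10 = $11,268.90.
Bill 3, $3,650: deductible already satisfied, so traveler's share is 10% × $3,650 = $365. OOP would hit $2,477.80 > $2,350, so the cap limits the traveler to $2,350 − $2,112.80 = $237.20. Insurer: $3,650 − $237.20 = $3,412.80.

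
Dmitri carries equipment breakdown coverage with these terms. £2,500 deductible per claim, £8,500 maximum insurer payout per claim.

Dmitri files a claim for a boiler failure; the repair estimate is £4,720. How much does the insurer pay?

£2,220

Less the £2,500 deductible: £4,720 − £2,500 = £2,220.
£2,220 ≤ £8,500, so the limit doesn't bind; insurer pays £2,220.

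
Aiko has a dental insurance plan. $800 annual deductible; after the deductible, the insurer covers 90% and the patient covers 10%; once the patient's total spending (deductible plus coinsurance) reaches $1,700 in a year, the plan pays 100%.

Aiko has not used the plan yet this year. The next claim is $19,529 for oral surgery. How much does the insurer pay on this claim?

$17,829

Deductible not yet touched, so the first $800 of the bill goes to the deductible.
That leaves $19,529 − $800 = $18,729 for coinsurance.
Patient's 10% share of $18,729 is $1,872.90.
That puts the patient's cost at $800 + $1,872.90 = $2,672.90 before any cap.
That would bring total out-of-pocket to $2,672.90, past the $1,700 cap. The patient is capped at $1,700 − $0 = $1,700 on this claim.
The plan picks up $19,529 − $1,700 = $17,829.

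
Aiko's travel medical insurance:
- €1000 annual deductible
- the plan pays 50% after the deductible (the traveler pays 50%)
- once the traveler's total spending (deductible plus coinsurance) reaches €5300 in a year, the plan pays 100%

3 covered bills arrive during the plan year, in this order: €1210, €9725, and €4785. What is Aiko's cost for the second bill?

#1 (€1210): deductible takes €1000, €210 remains; traveler's 50% is €105. Cost to traveler: €1105. OOP to date €1105.
#2 (€9725): deductible met; 50% of €9725 = €4862.50. Adding that to €1105 gives €5967.50, past the €5300 cap; traveler pays only €5300 − €1105 = €4195.

€4195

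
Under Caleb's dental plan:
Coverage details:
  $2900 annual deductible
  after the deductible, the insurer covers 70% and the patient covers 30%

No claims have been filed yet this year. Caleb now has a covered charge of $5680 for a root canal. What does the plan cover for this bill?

The full $2900 deductible is still open; $2900 of this bill applies to it.
That leaves $5680 − $2900 = $2780 for coinsurance.
Patient's 30% share of $2780 is $834.
That puts the patient's cost at $2900 + $834 = $3734.
Insurer pays the balance: $5680 − $3734 = $1946.

$1946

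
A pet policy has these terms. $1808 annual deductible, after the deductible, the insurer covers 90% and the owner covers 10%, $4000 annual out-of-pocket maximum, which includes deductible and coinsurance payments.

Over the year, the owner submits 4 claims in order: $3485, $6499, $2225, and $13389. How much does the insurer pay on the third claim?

$2002.50

Claim 1 — $3485: $1808 finishes the deductible; $1677 goes to coinsurance; 10% of $1677 = $167.70. Cost to owner: $1975.70. OOP to date $1975.70. Insurer: $3485 − $1975.70 = $1509.30.
Claim 2 — $6499: deductible met; 10% of $6499 = $649.90. Owner owes $649.90 (running OOP $2625.60). Plan pays $6499 − $649.90 = $5849.10.
Claim 3 — $2225: deductible already satisfied, so owner's share is 10% × $2225 = $222.50. Cost to owner: $222.50. OOP to date $2848.10. Plan pays $2225 − $222.50 = $2002.50.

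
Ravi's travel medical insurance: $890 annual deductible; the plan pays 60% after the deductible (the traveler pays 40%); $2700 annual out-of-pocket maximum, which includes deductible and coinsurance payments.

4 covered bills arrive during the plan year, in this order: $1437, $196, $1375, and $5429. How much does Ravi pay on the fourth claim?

Claim 1 — $1437: deductible takes $890, $547 remains; coinsurance $547 × 40% = $218.80. Cost to traveler: $1108.80. OOP to date $1108.80.
Claim 2 — $196: 40% coinsurance on $196 = $78.40. Traveler owes $78.40 (running OOP $1187.20).
Claim 3 — $1375: 40% coinsurance on $1375 = $550. Traveler pays $550; OOP now $1737.20.
Claim 4 — $5429: deductible met; 40% of $5429 = $2171.60. OOP would hit $3908.80 > $2700, so the cap limits the traveler to $2700 − $1737.20 = $962.80.

$962.80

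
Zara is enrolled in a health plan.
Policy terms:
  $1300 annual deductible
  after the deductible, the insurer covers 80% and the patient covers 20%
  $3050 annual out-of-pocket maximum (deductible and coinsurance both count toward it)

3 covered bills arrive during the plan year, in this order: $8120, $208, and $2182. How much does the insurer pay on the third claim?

#1 ($8120): $1300 finishes the deductible; $6820 goes to coinsurance; 20% of $6820 = $1364. Patient pays $2664; OOP now $2664. Insurer: $8120 − $2664 = $5456.
#2 ($208): deductible met; 20% of $208 = $41.60. Patient owes $41.60 (running OOP $2705.60). Insurer: $208 − $41.60 = $166.40.
#3 ($2182): 20% coinsurance on $2182 = $436.40. Adding that to $2705.60 gives $3142, past the $3050 cap; patient pays only $3050 − $2705.60 = $344.40. Insurer: $2182 − $344.40 = $1837.60.

$1837.60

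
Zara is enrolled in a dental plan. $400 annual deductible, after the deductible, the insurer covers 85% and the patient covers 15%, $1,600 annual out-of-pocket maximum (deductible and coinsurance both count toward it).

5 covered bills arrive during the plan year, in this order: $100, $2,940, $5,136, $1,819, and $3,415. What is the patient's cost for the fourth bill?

$33.60

#1 ($100): entire amount goes to the deductible. Patient owes $100 (running OOP $100).
#2 ($2,940): deductible takes $300, $2,640 remains; patient's 15% is $396. Patient pays $696; OOP now $796.
#3 ($5,136): deductible already satisfied, so patient's share is 15% × $5,136 = $770.40. Patient pays $770.40; OOP now $1,566.40.
#4 ($1,819): 15% coinsurance on $1,819 = $272.85. That would push OOP to $1,839.25, over the $1,600 cap, so patient pays $1,600 − $1,566.40 = $33.60.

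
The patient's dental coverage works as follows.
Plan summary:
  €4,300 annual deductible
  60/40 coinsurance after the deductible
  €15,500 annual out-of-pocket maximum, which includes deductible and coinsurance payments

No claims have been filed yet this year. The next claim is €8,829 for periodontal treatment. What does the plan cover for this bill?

€2,717.40

The full €4,300 deductible is still open; €4,300 of this bill applies to it.
The remaining €4,529 (= €8,829 − €4,300) moves to coinsurance.
Patient's 40% share of €4,529 is €1,811.60.
That puts the patient's cost at €4,300 + €1,811.60 = €6,111.60 before any cap.
Year-to-date out-of-pocket becomes €0 + €6,111.60 = €6,111.60, still under the €15,500 maximum, so no cap applies.
Insurer pays the balance: €8,829 − €6,111.60 = €2,717.40.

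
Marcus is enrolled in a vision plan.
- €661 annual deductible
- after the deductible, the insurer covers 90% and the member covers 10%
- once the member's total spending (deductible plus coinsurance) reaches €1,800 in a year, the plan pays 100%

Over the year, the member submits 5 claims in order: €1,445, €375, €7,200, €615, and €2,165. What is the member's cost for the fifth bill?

Bill 1, €1,445: deductible takes €661, €784 remains; member's 10% is €78.40. Cost to member: €739.40. OOP to date €739.40.
Bill 2, €375: deductible already satisfied, so member's share is 10% × €375 = €37.50. Member owes €37.50 (running OOP €776.90).
Bill 3, €7,200: deductible met; 10% of €7,200 = €720. Member owes €720 (running OOP €1,496.90).
Bill 4, €615: deductible already satisfied, so member's share is 10% × €615 = €61.50. Member owes €61.50 (running OOP €1,558.40).
Bill 5, €2,165: deductible already satisfied, so member's share is 10% × €2,165 = €216.50. Member pays €216.50; OOP now €1,774.90.

€216.50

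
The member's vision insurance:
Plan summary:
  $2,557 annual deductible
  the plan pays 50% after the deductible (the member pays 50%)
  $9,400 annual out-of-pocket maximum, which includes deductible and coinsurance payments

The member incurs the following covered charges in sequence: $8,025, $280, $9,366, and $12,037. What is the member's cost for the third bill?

Claim 1 ($8,025): $2,557 to deductible, leaving $5,468; member's 50% is $2,734. Member owes $5,291 (running OOP $5,291).
Claim 2 ($280): 50% coinsurance on $280 = $140. Cost to member: $140. OOP to date $5,431.
Claim 3 ($9,366): deductible already satisfied, so member's share is 50% × $9,366 = $4,683. Adding that to $5,431 gives $10,114, past the $9,400 cap; member pays only $9,400 − $5,431 = $3,969.

$3,969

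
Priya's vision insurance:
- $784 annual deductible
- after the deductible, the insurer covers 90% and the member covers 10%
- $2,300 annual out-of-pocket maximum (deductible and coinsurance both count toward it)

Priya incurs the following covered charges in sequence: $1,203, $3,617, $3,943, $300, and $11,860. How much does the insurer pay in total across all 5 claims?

Claim 1 — $1,203: $784 to deductible, leaving $419; 10% of $419 = $41.90. Member owes $825.90 (running OOP $825.90). Insurer: $1,203 − $825.90 = $377.10.
Claim 2 — $3,617: deductible already satisfied, so member's share is 10% × $3,617 = $361.70. Member pays $361.70; OOP now $1,187.60. Insurer: $3,617 − $361.70 = $3,255.30.
Claim 3 — $3,943: deductible already satisfied, so member's share is 10% × $3,943 = $394.30. Cost to member: $394.30. OOP to date $1,581.90. Insurer: $3,943 − $394.30 = $3,548.70.
Claim 4 — $300: 10% coinsurance on $300 = $30. Cost to member: $30. OOP to date $1,611.90. Plan pays $300 − $30 = $270.
Claim 5 — $11,860: 10% coinsurance on $11,860 = $1,186. OOP would hit $2,797.90 > $2,300, so the cap limits the member to $2,300 − $1,611.90 = $688.10. Insurer: $11,860 − $688.10 = $11,171.90.
Insurer total = bills − member's total = $20,923 − $2,300 = $18,623.

$18,623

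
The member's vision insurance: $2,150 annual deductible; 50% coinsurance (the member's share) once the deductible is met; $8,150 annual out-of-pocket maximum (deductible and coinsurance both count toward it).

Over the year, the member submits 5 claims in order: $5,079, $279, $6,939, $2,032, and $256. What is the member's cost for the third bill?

Claim 1 ($5,079): deductible takes $2,150, $2,929 remains; 50% of $2,929 = $1,464.50. Cost to member: $3,614.50. OOP to date $3,614.50.
Claim 2 ($279): 50% coinsurance on $279 = $139.50. Member pays $139.50; OOP now $3,754.
Claim 3 ($6,939): deductible already satisfied, so member's share is 50% × $6,939 = $3,469.50. Member pays $3,469.50; OOP now $7,223.50.

$3,469.50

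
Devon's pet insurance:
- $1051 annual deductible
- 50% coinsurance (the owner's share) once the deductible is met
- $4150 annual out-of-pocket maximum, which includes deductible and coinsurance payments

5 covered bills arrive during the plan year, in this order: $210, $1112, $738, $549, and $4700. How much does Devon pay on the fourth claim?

#1 ($210): all of it applies to the deductible. Owner pays $210; OOP now $210.
#2 ($1112): $841 finishes the deductible; $271 goes to coinsurance; coinsurance $271 × 50% = $135.50. Owner pays $976.50; OOP now $1186.50.
#3 ($738): 50% coinsurance on $738 = $369. Owner pays $369; OOP now $1555.50.
#4 ($549): deductible already satisfied, so owner's share is 50% × $549 = $274.50. Owner owes $274.50 (running OOP $1830).

$274.50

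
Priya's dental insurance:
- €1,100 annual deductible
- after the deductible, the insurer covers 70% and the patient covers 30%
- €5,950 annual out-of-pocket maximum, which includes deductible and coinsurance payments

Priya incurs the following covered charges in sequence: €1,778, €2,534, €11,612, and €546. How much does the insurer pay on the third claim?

Claim 1 — €1,778: €1,100 finishes the deductible; €678 goes to coinsurance; 30% of €678 = €203.40. Patient owes €1,303.40 (running OOP €1,303.40). Plan pays €1,778 − €1,303.40 = €474.60.
Claim 2 — €2,534: deductible already satisfied, so patient's share is 30% × €2,534 = €760.20. Patient owes €760.20 (running OOP €2,063.60). Insurer: €2,534 − €760.20 = €1,773.80.
Claim 3 — €11,612: deductible already satisfied, so patient's share is 30% × €11,612 = €3,483.60. Patient owes €3,483.60 (running OOP €5,547.20). Plan pays €11,612 − €3,483.60 = €8,128.40.

€8,128.40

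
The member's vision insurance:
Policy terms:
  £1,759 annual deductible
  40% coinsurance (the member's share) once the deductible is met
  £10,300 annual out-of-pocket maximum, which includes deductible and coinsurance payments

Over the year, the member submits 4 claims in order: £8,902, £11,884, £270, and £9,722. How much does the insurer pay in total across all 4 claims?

£20,478

#1 (£8,902): £1,759 finishes the deductible; £7,143 goes to coinsurance; coinsurance £7,143 × 40% = £2,857.20. Cost to member: £4,616.20. OOP to date £4,616.20. Plan pays £8,902 − £4,616.20 = £4,285.80.
#2 (£11,884): 40% coinsurance on £11,884 = £4,753.60. Member owes £4,753.60 (running OOP £9,369.80). Insurer: £11,884 − £4,753.60 = £7,130.40.
#3 (£270): deductible already satisfied, so member's share is 40% × £270 = £108. Cost to member: £108. OOP to date £9,477.80. Plan pays £270 − £108 = £162.
#4 (£9,722): deductible already satisfied, so member's share is 40% × £9,722 = £3,888.80. Adding that to £9,477.80 gives £13,366.60, past the £10,300 cap; member pays only £10,300 − £9,477.80 = £822.20. Insurer: £9,722 − £822.20 = £8,899.80.
Insurer total: £4,285.80 + £7,130.40 + £162 + £8,899.80 = £20,478.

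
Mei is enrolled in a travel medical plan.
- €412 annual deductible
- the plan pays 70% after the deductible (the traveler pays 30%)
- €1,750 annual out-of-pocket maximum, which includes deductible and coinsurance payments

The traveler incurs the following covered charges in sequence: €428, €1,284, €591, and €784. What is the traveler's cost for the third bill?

€177.30

#1 (€428): deductible takes €412, €16 remains; coinsurance €16 × 30% = €4.80. Traveler pays €416.80; OOP now €416.80.
#2 (€1,284): deductible already satisfied, so traveler's share is 30% × €1,284 = €385.20. Cost to traveler: €385.20. OOP to date €802.
#3 (€591): deductible already satisfied, so traveler's share is 30% × €591 = €177.30. Traveler pays €177.30; OOP now €979.30.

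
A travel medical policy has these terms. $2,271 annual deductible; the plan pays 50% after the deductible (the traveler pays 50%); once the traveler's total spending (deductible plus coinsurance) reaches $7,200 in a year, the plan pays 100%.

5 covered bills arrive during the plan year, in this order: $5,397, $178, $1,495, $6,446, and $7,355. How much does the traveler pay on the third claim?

$747.50

Bill 1, $5,397: $2,271 finishes the deductible; $3,126 goes to coinsurance; traveler's 50% is $1,563. Cost to traveler: $3,834. OOP to date $3,834.
Bill 2, $178: 50% coinsurance on $178 = $89. Cost to traveler: $89. OOP to date $3,923.
Bill 3, $1,495: deductible already satisfied, so traveler's share is 50% × $1,495 = $747.50. Traveler pays $747.50; OOP now $4,670.50.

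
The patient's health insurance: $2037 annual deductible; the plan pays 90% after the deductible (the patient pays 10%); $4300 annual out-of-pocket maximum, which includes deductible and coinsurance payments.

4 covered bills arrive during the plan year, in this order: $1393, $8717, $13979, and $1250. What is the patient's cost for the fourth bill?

$57.80

#1 ($1393): all of it applies to the deductible. Cost to patient: $1393. OOP to date $1393.
#2 ($8717): $644 finishes the deductible; $8073 goes to coinsurance; patient's 10% is $807.30. Cost to patient: $1451.30. OOP to date $2844.30.
#3 ($13979): deductible met; 10% of $13979 = $1397.90. Patient pays $1397.90; OOP now $4242.20.
#4 ($1250): 10% coinsurance on $1250 = $125. OOP would hit $4367.20 > $4300, so the cap limits the patient to $4300 − $4242.20 = $57.80.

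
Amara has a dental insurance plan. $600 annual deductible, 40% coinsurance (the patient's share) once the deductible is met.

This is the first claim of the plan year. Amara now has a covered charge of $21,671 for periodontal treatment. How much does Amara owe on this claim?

Nothing has been paid toward the $600 deductible, so the first $600 of this charge is applied there.
After the $600 deductible portion, $21,671 − $600 = $21,071 is subject to coinsurance.
Coinsurance: $21,071 × 40% = $8,428.40.
So the patient owes $600 + $8,428.40 = $9,028.40.

$9,028.40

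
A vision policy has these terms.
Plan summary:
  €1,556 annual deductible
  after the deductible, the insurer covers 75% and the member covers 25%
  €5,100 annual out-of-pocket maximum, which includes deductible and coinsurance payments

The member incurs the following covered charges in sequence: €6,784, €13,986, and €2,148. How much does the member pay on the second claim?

Claim 1 — €6,784: deductible takes €1,556, €5,228 remains; member's 25% is €1,307. Member pays €2,863; OOP now €2,863.
Claim 2 — €13,986: deductible already satisfied, so member's share is 25% × €13,986 = €3,496.50. That would push OOP to €6,359.50, over the €5,100 cap, so member pays €5,100 − €2,863 = €2,237.

€2,237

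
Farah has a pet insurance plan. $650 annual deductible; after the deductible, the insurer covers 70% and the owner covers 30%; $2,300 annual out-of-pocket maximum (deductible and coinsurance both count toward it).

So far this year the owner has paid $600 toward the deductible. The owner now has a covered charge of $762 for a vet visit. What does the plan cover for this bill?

Deductible still to meet: $650 − $600 = $50.
The remaining $712 (= $762 − $50) moves to coinsurance.
Owner's 30% share of $712 is $213.60.
So the owner owes $50 + $213.60 = $263.60 before any cap.
Total out-of-pocket so far would be $600 + $263.60 = $863.60, below the $2,300 cap — no reduction.
Insurer pays the balance: $762 − $263.60 = $498.40.

$498.40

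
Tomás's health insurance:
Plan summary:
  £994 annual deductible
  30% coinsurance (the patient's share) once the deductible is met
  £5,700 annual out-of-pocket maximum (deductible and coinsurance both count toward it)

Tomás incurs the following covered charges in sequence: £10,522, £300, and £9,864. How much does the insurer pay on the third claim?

Claim 1 — £10,522: £994 finishes the deductible; £9,528 goes to coinsurance; coinsurance £9,528 × 30% = £2,858.40. Cost to patient: £3,852.40. OOP to date £3,852.40. Plan pays £10,522 − £3,852.40 = £6,669.60.
Claim 2 — £300: deductible met; 30% of £300 = £90. Cost to patient: £90. OOP to date £3,942.40. Insurer: £300 − £90 = £210.
Claim 3 — £9,864: deductible already satisfied, so patient's share is 30% × £9,864 = £2,959.20. Adding that to £3,942.40 gives £6,901.60, past the £5,700 cap; patient pays only £5,700 − £3,942.40 = £1,757.60. Plan pays £9,864 − £1,757.60 = £8,106.40.

£8,106.40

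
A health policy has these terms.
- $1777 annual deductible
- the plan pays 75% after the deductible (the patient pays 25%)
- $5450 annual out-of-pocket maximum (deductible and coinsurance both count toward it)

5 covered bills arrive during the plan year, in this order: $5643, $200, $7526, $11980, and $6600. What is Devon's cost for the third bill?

$1881.50

#1 ($5643): $1777 finishes the deductible; $3866 goes to coinsurance; patient's 25% is $966.50. Cost to patient: $2743.50. OOP to date $2743.50.
#2 ($200): 25% coinsurance on $200 = $50. Patient owes $50 (running OOP $2793.50).
#3 ($7526): deductible already satisfied, so patient's share is 25% × $7526 = $1881.50. Patient pays $1881.50; OOP now $4675.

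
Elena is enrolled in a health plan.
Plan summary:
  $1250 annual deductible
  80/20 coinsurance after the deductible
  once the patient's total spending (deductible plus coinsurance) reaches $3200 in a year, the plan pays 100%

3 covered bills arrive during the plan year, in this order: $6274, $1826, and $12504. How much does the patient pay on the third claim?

$580

Claim 1 ($6274): deductible takes $1250, $5024 remains; patient's 20% is $1004.80. Patient pays $2254.80; OOP now $2254.80.
Claim 2 ($1826): deductible met; 20% of $1826 = $365.20. Cost to patient: $365.20. OOP to date $2620.
Claim 3 ($12504): deductible met; 20% of $12504 = $2500.80. Adding that to $2620 gives $5120.80, past the $3200 cap; patient pays only $3200 − $2620 = $580.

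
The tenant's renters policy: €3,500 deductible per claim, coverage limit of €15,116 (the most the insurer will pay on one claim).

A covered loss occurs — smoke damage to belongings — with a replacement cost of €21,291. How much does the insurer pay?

Less the €3,500 deductible: €21,291 − €3,500 = €17,791.
The €15,116 per-incident cap binds; insurer pays €15,116.

€15,116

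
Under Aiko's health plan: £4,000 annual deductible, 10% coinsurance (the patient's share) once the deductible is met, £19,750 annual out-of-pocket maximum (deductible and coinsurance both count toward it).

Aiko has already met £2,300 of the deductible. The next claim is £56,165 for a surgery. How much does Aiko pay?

£7,146.50

Remaining deductible: £4,000 − £2,300 = £1,700.
The remaining £54,465 (= £56,165 − £1,700) moves to coinsurance.
Patient's 10% share of £54,465 is £5,446.50.
Patient responsibility before any cap: £1,700 + £5,446.50 = £7,146.50.
Total out-of-pocket so far would be £2,300 + £7,146.50 = £9,446.50, below the £19,750 cap — no reduction.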